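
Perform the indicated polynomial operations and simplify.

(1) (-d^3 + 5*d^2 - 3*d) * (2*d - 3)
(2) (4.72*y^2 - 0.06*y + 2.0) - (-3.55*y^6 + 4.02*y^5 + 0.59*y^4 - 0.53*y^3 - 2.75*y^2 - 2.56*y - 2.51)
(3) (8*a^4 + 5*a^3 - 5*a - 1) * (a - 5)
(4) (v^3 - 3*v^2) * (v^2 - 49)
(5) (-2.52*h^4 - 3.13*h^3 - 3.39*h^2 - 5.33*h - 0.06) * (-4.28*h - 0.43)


(1) = -2*d^4 + 13*d^3 - 21*d^2 + 9*d
(2) = 3.55*y^6 - 4.02*y^5 - 0.59*y^4 + 0.53*y^3 + 7.47*y^2 + 2.5*y + 4.51
(3) = 8*a^5 - 35*a^4 - 25*a^3 - 5*a^2 + 24*a + 5
(4) = v^5 - 3*v^4 - 49*v^3 + 147*v^2
(5) = 10.7856*h^5 + 14.48*h^4 + 15.8551*h^3 + 24.2701*h^2 + 2.5487*h + 0.0258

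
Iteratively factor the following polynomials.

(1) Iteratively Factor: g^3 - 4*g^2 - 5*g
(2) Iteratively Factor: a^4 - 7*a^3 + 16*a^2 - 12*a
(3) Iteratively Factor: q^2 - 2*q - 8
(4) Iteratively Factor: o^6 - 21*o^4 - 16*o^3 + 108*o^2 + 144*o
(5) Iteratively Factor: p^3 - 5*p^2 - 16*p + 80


(1) = (g)*(g^2 - 4*g - 5) = g*(g - 5)*(g + 1)
(2) = (a - 3)*(a^3 - 4*a^2 + 4*a) = a*(a - 3)*(a^2 - 4*a + 4) = a*(a - 3)*(a - 2)*(a - 2)
(3) = (q - 4)*(q + 2)
(4) = (o)*(o^5 - 21*o^3 - 16*o^2 + 108*o + 144) = o*(o - 3)*(o^4 + 3*o^3 - 12*o^2 - 52*o - 48) = o*(o - 4)*(o - 3)*(o^3 + 7*o^2 + 16*o + 12) = o*(o - 4)*(o - 3)*(o + 2)*(o^2 + 5*o + 6) = o*(o - 4)*(o - 3)*(o + 2)*(o + 3)*(o + 2)
(5) = (p - 4)*(p^2 - p - 20) = (p - 4)*(p + 4)*(p - 5)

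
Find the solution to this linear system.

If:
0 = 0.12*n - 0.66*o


Then:
n = 5.5*o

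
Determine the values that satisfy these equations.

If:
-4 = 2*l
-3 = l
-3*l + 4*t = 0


Then:
No Solution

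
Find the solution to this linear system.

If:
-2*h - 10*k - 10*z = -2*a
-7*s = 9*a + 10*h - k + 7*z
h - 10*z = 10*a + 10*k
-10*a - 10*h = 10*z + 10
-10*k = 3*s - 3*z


Then:
a = -575/1921
h = -2300/1921
k = -609/1921
s = 2984/1921
z = 954/1921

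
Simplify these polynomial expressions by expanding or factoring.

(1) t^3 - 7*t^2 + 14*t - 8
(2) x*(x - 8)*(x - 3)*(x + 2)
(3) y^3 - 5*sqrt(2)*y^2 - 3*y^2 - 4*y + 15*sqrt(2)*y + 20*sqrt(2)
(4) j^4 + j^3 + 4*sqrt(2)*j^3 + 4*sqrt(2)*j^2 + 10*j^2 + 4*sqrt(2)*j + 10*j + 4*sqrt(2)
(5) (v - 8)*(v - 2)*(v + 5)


(1) = (t - 4)*(t - 2)*(t - 1)
(2) = x^4 - 9*x^3 + 2*x^2 + 48*x
(3) = (y - 4)*(y + 1)*(y - 5*sqrt(2))
(4) = (j + 1)*(j + sqrt(2))^2*(j + 2*sqrt(2))
(5) = v^3 - 5*v^2 - 34*v + 80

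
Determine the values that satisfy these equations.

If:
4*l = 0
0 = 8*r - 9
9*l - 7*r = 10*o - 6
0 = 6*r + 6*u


Then:
l = 0
o = -3/16
r = 9/8
u = -9/8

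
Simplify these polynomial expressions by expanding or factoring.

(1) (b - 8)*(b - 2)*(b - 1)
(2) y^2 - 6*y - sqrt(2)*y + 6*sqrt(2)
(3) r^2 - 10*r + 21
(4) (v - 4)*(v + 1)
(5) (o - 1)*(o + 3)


(1) = b^3 - 11*b^2 + 26*b - 16
(2) = (y - 6)*(y - sqrt(2))
(3) = (r - 7)*(r - 3)
(4) = v^2 - 3*v - 4
(5) = o^2 + 2*o - 3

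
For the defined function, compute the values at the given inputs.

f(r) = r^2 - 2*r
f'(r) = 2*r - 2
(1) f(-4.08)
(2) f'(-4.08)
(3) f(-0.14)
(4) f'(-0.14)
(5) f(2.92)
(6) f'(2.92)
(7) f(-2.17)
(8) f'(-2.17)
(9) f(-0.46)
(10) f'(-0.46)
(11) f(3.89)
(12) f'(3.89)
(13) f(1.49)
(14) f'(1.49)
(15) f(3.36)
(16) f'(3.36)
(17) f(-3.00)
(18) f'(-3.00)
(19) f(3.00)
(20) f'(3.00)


(1) = 24.81
(2) = -10.16
(3) = 0.30
(4) = -2.28
(5) = 2.69
(6) = 3.84
(7) = 9.05
(8) = -6.34
(9) = 1.13
(10) = -2.92
(11) = 7.35
(12) = 5.78
(13) = -0.76
(14) = 0.98
(15) = 4.57
(16) = 4.72
(17) = 15.00
(18) = -8.00
(19) = 3.00
(20) = 4.00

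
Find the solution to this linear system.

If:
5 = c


Then:
c = 5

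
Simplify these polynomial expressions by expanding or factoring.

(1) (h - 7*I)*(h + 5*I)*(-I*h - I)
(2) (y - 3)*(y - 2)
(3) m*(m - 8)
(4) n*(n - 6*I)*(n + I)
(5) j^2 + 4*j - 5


(1) = -I*h^3 - 2*h^2 - I*h^2 - 2*h - 35*I*h - 35*I
(2) = y^2 - 5*y + 6
(3) = m^2 - 8*m
(4) = n^3 - 5*I*n^2 + 6*n
(5) = (j - 1)*(j + 5)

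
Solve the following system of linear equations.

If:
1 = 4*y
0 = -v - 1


Then:
v = -1
y = 1/4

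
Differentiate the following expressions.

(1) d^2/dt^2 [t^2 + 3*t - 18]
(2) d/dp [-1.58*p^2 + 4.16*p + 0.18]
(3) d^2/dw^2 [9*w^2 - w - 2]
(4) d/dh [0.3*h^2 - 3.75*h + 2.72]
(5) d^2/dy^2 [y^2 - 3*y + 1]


(1) = 2
(2) = 4.16 - 3.16*p
(3) = 18
(4) = 0.6*h - 3.75
(5) = 2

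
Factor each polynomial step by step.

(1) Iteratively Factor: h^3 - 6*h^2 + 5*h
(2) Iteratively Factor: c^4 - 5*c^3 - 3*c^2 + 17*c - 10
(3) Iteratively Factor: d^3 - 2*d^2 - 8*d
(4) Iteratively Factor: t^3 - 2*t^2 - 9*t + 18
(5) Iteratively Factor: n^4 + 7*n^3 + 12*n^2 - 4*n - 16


(1) = (h - 1)*(h^2 - 5*h) = h*(h - 1)*(h - 5)
(2) = (c - 1)*(c^3 - 4*c^2 - 7*c + 10) = (c - 1)^2*(c^2 - 3*c - 10) = (c - 1)^2*(c + 2)*(c - 5)
(3) = (d + 2)*(d^2 - 4*d) = (d - 4)*(d + 2)*(d)
(4) = (t + 3)*(t^2 - 5*t + 6) = (t - 2)*(t + 3)*(t - 3)
(5) = (n + 2)*(n^3 + 5*n^2 + 2*n - 8) = (n + 2)^2*(n^2 + 3*n - 4) = (n + 2)^2*(n + 4)*(n - 1)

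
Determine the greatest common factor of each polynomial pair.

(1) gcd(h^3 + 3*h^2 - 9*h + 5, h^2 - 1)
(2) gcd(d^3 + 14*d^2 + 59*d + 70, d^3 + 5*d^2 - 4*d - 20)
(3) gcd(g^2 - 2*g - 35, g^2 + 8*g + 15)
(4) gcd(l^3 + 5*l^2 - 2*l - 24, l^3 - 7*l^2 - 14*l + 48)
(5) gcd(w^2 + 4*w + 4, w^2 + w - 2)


(1) = h - 1
(2) = d^2 + 7*d + 10
(3) = g + 5
(4) = l^2 + l - 6
(5) = gcd((w + 2)^2, (w - 1)*(w + 2)) = w + 2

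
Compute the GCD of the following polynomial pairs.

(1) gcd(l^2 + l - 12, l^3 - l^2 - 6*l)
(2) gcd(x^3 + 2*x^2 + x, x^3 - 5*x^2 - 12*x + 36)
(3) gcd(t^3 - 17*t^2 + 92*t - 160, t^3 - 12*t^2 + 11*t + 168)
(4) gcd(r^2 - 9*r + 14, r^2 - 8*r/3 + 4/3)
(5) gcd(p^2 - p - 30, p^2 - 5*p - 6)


(1) = l - 3
(2) = 1
(3) = t - 8
(4) = r - 2
(5) = p - 6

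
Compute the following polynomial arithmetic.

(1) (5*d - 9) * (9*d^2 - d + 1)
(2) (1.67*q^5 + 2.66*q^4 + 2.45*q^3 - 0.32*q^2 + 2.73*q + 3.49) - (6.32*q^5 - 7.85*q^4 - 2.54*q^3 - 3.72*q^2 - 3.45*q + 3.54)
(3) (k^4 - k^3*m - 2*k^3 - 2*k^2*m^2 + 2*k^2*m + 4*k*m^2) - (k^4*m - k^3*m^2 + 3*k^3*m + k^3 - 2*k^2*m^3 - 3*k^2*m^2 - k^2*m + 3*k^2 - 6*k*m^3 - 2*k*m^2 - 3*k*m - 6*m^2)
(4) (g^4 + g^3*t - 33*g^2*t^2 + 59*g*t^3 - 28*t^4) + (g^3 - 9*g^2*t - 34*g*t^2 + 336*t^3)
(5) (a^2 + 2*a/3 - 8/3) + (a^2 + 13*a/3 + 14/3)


(1) = 45*d^3 - 86*d^2 + 14*d - 9
(2) = -4.65*q^5 + 10.51*q^4 + 4.99*q^3 + 3.4*q^2 + 6.18*q - 0.05
(3) = -k^4*m + k^4 + k^3*m^2 - 4*k^3*m - 3*k^3 + 2*k^2*m^3 + k^2*m^2 + 3*k^2*m - 3*k^2 + 6*k*m^3 + 6*k*m^2 + 3*k*m + 6*m^2
(4) = g^4 + g^3*t + g^3 - 33*g^2*t^2 - 9*g^2*t + 59*g*t^3 - 34*g*t^2 - 28*t^4 + 336*t^3
(5) = 2*a^2 + 5*a + 2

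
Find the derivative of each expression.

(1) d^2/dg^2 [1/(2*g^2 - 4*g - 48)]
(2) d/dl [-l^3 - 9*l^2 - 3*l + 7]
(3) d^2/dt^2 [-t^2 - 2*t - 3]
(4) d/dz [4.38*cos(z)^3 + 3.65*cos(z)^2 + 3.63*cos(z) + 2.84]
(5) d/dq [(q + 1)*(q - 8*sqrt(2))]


(1) = (g^2 - 2*g - 4*(g - 1)^2 - 24)/(-g^2 + 2*g + 24)^3
(2) = -3*l^2 - 18*l - 3
(3) = -2
(4) = (13.14*sin(z)^2 - 7.3*cos(z) - 16.77)*sin(z)
(5) = 2*q - 8*sqrt(2) + 1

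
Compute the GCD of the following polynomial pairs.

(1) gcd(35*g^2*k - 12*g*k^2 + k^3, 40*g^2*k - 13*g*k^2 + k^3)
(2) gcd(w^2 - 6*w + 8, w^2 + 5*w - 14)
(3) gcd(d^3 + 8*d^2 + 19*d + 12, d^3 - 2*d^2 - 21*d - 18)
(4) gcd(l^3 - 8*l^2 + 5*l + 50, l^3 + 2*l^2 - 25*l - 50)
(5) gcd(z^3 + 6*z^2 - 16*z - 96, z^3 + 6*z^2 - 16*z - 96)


(1) = 5*g*k - k^2
(2) = gcd((w - 4)*(w - 2), (w - 2)*(w + 7)) = w - 2
(3) = gcd((d + 1)*(d + 3)*(d + 4), (d - 6)*(d + 1)*(d + 3)) = d^2 + 4*d + 3
(4) = gcd((l - 5)^2*(l + 2), (l - 5)*(l + 2)*(l + 5)) = l^2 - 3*l - 10
(5) = z^3 + 6*z^2 - 16*z - 96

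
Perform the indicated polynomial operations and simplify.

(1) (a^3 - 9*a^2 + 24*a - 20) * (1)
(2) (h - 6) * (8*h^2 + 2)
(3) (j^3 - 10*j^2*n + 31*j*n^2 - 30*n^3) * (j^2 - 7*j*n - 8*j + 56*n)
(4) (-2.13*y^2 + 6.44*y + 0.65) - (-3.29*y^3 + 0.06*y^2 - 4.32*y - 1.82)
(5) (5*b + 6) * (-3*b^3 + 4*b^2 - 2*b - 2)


(1) = a^3 - 9*a^2 + 24*a - 20
(2) = 8*h^3 - 48*h^2 + 2*h - 12
(3) = j^5 - 17*j^4*n - 8*j^4 + 101*j^3*n^2 + 136*j^3*n - 247*j^2*n^3 - 808*j^2*n^2 + 210*j*n^4 + 1976*j*n^3 - 1680*n^4
(4) = 3.29*y^3 - 2.19*y^2 + 10.76*y + 2.47
(5) = -15*b^4 + 2*b^3 + 14*b^2 - 22*b - 12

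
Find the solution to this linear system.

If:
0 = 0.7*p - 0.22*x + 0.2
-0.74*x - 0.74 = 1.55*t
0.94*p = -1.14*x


Then:
p = -0.23
t = -0.57
x = 0.19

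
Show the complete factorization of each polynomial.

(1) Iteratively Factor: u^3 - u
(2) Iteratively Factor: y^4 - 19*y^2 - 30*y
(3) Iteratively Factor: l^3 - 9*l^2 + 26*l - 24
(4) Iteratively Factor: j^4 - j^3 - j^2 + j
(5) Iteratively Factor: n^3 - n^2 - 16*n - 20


(1) = (u + 1)*(u^2 - u) = (u - 1)*(u + 1)*(u)
(2) = (y - 5)*(y^3 + 5*y^2 + 6*y) = (y - 5)*(y + 3)*(y^2 + 2*y) = y*(y - 5)*(y + 3)*(y + 2)
(3) = (l - 3)*(l^2 - 6*l + 8) = (l - 4)*(l - 3)*(l - 2)
(4) = (j - 1)*(j^3 - j) = (j - 1)*(j + 1)*(j^2 - j) = (j - 1)^2*(j + 1)*(j)
(5) = (n + 2)*(n^2 - 3*n - 10) = (n + 2)^2*(n - 5)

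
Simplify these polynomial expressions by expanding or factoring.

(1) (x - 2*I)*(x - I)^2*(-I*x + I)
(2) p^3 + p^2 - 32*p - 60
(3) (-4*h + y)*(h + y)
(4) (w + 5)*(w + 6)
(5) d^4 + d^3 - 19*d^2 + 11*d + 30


(1) = -I*x^4 - 4*x^3 + I*x^3 + 4*x^2 + 5*I*x^2 + 2*x - 5*I*x - 2
(2) = (p - 6)*(p + 2)*(p + 5)
(3) = -4*h^2 - 3*h*y + y^2
(4) = w^2 + 11*w + 30
(5) = (d - 3)*(d - 2)*(d + 1)*(d + 5)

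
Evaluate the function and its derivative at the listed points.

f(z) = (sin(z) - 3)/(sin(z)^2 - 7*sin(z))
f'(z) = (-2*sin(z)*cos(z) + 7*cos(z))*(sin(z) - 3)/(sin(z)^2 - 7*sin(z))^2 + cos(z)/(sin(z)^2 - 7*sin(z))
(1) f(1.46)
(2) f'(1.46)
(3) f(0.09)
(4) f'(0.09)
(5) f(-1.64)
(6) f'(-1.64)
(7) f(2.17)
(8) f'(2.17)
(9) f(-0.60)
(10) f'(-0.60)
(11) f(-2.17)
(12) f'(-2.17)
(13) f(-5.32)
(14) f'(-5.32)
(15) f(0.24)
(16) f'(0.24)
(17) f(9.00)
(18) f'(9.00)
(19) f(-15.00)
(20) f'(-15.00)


(1) = 0.34
(2) = -0.05
(3) = 4.69
(4) = -52.85
(5) = -0.50
(6) = 0.03
(7) = 0.43
(8) = 0.36
(9) = -0.83
(10) = -1.12
(11) = -0.59
(12) = 0.36
(13) = 0.43
(14) = -0.37
(15) = 1.72
(16) = -7.38
(17) = 0.95
(18) = 2.31
(19) = -0.73
(20) = 0.78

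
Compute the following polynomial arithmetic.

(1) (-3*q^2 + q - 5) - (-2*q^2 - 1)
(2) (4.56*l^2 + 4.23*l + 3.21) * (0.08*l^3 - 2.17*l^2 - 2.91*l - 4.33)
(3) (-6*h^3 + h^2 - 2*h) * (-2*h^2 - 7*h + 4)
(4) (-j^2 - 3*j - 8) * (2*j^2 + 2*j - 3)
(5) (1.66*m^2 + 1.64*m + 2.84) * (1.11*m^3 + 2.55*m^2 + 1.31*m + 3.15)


(1) = -q^2 + q - 4
(2) = 0.3648*l^5 - 9.5568*l^4 - 22.1919*l^3 - 39.0198*l^2 - 27.657*l - 13.8993
(3) = 12*h^5 + 40*h^4 - 27*h^3 + 18*h^2 - 8*h
(4) = -2*j^4 - 8*j^3 - 19*j^2 - 7*j + 24
(5) = 1.8426*m^5 + 6.0534*m^4 + 9.509*m^3 + 14.6194*m^2 + 8.8864*m + 8.946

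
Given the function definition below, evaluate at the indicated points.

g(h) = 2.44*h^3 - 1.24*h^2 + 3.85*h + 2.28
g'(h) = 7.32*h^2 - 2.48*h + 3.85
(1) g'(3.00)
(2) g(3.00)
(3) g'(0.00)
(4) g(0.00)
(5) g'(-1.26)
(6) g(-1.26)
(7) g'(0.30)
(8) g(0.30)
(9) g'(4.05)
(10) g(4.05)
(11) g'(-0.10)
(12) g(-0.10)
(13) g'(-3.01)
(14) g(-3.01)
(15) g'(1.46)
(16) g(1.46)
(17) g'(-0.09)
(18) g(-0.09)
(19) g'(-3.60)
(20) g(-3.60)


(1) = 62.29
(2) = 68.55
(3) = 3.85
(4) = 2.28
(5) = 18.60
(6) = -9.42
(7) = 3.76
(8) = 3.39
(9) = 113.87
(10) = 159.62
(11) = 4.17
(12) = 1.88
(13) = 77.63
(14) = -87.08
(15) = 15.83
(16) = 12.85
(17) = 4.13
(18) = 1.92
(19) = 107.65
(20) = -141.49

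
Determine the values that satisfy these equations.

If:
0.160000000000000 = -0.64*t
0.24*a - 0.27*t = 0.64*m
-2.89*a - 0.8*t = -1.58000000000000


Then:
a = 0.62
m = 0.34
t = -0.25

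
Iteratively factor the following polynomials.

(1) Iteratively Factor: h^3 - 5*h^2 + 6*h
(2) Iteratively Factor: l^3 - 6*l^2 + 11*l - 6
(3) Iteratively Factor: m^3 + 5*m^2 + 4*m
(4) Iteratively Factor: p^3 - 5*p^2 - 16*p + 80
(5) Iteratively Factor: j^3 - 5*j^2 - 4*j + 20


(1) = (h)*(h^2 - 5*h + 6) = h*(h - 2)*(h - 3)
(2) = (l - 3)*(l^2 - 3*l + 2) = (l - 3)*(l - 2)*(l - 1)
(3) = (m + 4)*(m^2 + m) = (m + 1)*(m + 4)*(m)
(4) = (p - 5)*(p^2 - 16) = (p - 5)*(p - 4)*(p + 4)
(5) = (j + 2)*(j^2 - 7*j + 10) = (j - 2)*(j + 2)*(j - 5)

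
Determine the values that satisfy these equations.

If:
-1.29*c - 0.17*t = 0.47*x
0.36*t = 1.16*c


Then:
c = -0.255743651753325*x
t = -0.824062877871826*x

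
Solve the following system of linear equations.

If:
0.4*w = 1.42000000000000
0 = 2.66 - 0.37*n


Then:
n = 7.19
w = 3.55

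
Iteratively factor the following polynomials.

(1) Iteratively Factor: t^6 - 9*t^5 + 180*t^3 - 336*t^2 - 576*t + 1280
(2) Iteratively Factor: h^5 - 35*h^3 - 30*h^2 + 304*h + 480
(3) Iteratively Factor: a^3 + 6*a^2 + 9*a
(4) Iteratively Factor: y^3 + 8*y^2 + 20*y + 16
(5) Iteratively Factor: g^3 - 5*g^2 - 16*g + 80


(1) = (t + 4)*(t^5 - 13*t^4 + 52*t^3 - 28*t^2 - 224*t + 320) = (t - 2)*(t + 4)*(t^4 - 11*t^3 + 30*t^2 + 32*t - 160) = (t - 5)*(t - 2)*(t + 4)*(t^3 - 6*t^2 + 32) = (t - 5)*(t - 4)*(t - 2)*(t + 4)*(t^2 - 2*t - 8) = (t - 5)*(t - 4)*(t - 2)*(t + 2)*(t + 4)*(t - 4)
(2) = (h + 3)*(h^4 - 3*h^3 - 26*h^2 + 48*h + 160) = (h + 3)*(h + 4)*(h^3 - 7*h^2 + 2*h + 40) = (h - 4)*(h + 3)*(h + 4)*(h^2 - 3*h - 10) = (h - 4)*(h + 2)*(h + 3)*(h + 4)*(h - 5)
(3) = (a + 3)*(a^2 + 3*a) = (a + 3)^2*(a)
(4) = (y + 4)*(y^2 + 4*y + 4) = (y + 2)*(y + 4)*(y + 2)
(5) = (g - 5)*(g^2 - 16) = (g - 5)*(g + 4)*(g - 4)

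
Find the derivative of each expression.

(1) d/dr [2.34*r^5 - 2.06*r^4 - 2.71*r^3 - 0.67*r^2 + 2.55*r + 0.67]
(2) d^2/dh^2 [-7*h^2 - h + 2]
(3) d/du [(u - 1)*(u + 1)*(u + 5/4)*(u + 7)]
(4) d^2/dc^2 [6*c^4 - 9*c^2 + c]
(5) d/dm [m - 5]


(1) = 11.7*r^4 - 8.24*r^3 - 8.13*r^2 - 1.34*r + 2.55
(2) = -14
(3) = 4*u^3 + 99*u^2/4 + 31*u/2 - 33/4
(4) = 72*c^2 - 18
(5) = 1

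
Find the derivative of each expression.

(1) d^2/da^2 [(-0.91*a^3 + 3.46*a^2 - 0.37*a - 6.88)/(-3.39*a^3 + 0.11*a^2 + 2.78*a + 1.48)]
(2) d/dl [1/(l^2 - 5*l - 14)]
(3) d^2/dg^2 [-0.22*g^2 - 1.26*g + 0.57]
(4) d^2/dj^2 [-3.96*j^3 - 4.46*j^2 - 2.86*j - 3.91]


(1) = (-78.846654*a^6 + 76.968594*a^5 + 807.10137*a^4 - 261.21361*a^3 - 340.410768*a^2 + 231.331608*a + 85.900432)/(38.958219*a^9 - 3.792393*a^8 - 95.721057*a^7 - 44.806283*a^6 + 81.808266*a^5 + 81.0828*a^4 - 1.924088*a^3 - 35.036928*a^2 - 18.267936*a - 3.241792)
(2) = (5 - 2*l)/(-l^2 + 5*l + 14)^2
(3) = -0.440000000000000
(4) = -23.76*j - 8.92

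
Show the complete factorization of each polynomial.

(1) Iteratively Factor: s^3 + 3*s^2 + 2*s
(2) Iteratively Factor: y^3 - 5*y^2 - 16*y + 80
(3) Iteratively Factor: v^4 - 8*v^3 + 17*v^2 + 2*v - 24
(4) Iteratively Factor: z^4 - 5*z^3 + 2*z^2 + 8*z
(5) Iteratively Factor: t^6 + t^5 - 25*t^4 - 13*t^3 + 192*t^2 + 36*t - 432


(1) = (s + 1)*(s^2 + 2*s) = s*(s + 1)*(s + 2)
(2) = (y - 4)*(y^2 - y - 20) = (y - 4)*(y + 4)*(y - 5)
(3) = (v - 3)*(v^3 - 5*v^2 + 2*v + 8) = (v - 3)*(v - 2)*(v^2 - 3*v - 4) = (v - 3)*(v - 2)*(v + 1)*(v - 4)
(4) = (z)*(z^3 - 5*z^2 + 2*z + 8) = z*(z - 4)*(z^2 - z - 2) = z*(z - 4)*(z + 1)*(z - 2)
(5) = (t + 2)*(t^5 - t^4 - 23*t^3 + 33*t^2 + 126*t - 216) = (t + 2)*(t + 3)*(t^4 - 4*t^3 - 11*t^2 + 66*t - 72) = (t - 2)*(t + 2)*(t + 3)*(t^3 - 2*t^2 - 15*t + 36) = (t - 3)*(t - 2)*(t + 2)*(t + 3)*(t^2 + t - 12) = (t - 3)*(t - 2)*(t + 2)*(t + 3)*(t + 4)*(t - 3)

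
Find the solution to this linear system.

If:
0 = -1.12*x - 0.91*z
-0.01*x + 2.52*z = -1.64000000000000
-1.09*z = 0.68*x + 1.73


Then:
No Solution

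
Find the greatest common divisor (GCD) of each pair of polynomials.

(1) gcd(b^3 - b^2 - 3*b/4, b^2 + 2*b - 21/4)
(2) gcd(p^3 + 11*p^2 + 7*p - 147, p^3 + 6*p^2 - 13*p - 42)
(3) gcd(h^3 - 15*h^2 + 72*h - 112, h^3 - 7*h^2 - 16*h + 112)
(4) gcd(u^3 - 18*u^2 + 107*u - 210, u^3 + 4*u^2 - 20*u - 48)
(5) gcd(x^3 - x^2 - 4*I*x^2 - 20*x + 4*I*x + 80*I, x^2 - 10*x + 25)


(1) = gcd(b*(b - 3/2)*(b + 1/2), (b - 3/2)*(b + 7/2)) = b - 3/2
(2) = gcd((p - 3)*(p + 7)^2, (p - 3)*(p + 2)*(p + 7)) = p^2 + 4*p - 21
(3) = h^2 - 11*h + 28
(4) = 1
(5) = x - 5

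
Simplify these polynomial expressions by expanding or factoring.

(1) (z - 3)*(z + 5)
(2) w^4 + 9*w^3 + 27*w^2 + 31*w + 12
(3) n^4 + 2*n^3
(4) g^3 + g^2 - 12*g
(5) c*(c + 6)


(1) = z^2 + 2*z - 15
(2) = (w + 1)^2*(w + 3)*(w + 4)
(3) = n^3*(n + 2)
(4) = g*(g - 3)*(g + 4)
(5) = c^2 + 6*c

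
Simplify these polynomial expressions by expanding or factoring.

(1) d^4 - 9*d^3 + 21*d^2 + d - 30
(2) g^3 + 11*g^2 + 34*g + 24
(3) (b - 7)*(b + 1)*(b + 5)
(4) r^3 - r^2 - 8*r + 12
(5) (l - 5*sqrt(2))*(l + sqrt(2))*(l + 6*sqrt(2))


(1) = (d - 5)*(d - 3)*(d - 2)*(d + 1)
(2) = (g + 1)*(g + 4)*(g + 6)
(3) = b^3 - b^2 - 37*b - 35
(4) = (r - 2)^2*(r + 3)
(5) = l^3 + 2*sqrt(2)*l^2 - 58*l - 60*sqrt(2)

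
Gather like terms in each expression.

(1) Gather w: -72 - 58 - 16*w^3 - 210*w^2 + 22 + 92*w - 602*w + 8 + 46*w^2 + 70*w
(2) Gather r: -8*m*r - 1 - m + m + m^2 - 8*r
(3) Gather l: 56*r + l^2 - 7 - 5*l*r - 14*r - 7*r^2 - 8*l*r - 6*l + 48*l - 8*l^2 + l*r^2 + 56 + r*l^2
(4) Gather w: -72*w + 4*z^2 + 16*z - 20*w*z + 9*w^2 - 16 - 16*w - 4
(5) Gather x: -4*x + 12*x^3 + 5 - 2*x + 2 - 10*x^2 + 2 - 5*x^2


(1) = -16*w^3 - 164*w^2 - 440*w - 100
(2) = m^2 + r*(-8*m - 8) - 1
(3) = l^2*(r - 7) + l*(r^2 - 13*r + 42) - 7*r^2 + 42*r + 49
(4) = 9*w^2 + w*(-20*z - 88) + 4*z^2 + 16*z - 20
(5) = 12*x^3 - 15*x^2 - 6*x + 9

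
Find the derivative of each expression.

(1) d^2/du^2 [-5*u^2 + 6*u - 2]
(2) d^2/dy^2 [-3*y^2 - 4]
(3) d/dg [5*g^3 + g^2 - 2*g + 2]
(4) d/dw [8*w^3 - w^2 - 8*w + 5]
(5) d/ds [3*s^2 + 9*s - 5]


(1) = -10
(2) = -6
(3) = 15*g^2 + 2*g - 2
(4) = 24*w^2 - 2*w - 8
(5) = 6*s + 9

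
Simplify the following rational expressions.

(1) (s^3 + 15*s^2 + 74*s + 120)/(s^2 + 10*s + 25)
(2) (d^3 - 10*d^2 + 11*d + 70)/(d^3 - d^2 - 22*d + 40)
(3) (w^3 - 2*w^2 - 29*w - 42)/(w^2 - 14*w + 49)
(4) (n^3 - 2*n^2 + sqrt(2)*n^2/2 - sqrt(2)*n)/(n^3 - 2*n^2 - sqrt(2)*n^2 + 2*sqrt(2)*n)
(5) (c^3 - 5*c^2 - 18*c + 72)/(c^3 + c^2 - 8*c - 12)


(1) = (s^2 + 10*s + 24)/(s + 5)
(2) = (d^3 - 10*d^2 + 11*d + 70)/(d^3 - d^2 - 22*d + 40)
(3) = (w^2 + 5*w + 6)/(w - 7)
(4) = (2*n + sqrt(2))/(2*n - 2*sqrt(2))
(5) = (c^2 - 2*c - 24)/(c^2 + 4*c + 4)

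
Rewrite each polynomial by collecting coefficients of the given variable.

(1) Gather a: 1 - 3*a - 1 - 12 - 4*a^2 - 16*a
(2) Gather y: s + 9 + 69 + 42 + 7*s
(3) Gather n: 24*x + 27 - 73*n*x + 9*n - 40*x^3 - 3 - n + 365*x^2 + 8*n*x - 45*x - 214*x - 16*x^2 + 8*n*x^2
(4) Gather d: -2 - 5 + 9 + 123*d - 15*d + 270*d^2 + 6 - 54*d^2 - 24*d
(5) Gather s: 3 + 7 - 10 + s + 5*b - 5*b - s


(1) = -4*a^2 - 19*a - 12
(2) = 8*s + 120
(3) = n*(8*x^2 - 65*x + 8) - 40*x^3 + 349*x^2 - 235*x + 24
(4) = 216*d^2 + 84*d + 8
(5) = 0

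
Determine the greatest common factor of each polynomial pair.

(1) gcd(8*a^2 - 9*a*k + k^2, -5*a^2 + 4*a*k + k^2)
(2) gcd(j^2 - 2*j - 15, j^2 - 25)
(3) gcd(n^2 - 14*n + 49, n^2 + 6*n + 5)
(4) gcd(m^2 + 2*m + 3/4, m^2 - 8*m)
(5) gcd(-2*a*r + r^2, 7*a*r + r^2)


(1) = gcd((-8*a + k)*(-a + k), (-a + k)*(5*a + k)) = a - k
(2) = j - 5
(3) = gcd((n - 7)^2, (n + 1)*(n + 5)) = 1
(4) = 1
(5) = gcd(r*(-2*a + r), r*(7*a + r)) = r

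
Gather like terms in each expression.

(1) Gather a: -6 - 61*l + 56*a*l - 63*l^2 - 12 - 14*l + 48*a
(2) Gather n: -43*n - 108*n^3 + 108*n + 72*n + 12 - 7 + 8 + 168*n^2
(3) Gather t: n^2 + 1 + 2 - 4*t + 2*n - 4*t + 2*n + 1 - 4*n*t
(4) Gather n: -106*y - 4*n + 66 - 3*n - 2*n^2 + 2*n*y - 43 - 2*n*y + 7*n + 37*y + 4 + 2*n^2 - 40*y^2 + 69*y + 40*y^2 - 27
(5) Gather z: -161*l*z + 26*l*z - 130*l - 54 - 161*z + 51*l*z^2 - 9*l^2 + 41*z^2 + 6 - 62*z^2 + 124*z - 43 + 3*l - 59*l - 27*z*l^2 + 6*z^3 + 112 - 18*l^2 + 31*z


(1) = a*(56*l + 48) - 63*l^2 - 75*l - 18
(2) = -108*n^3 + 168*n^2 + 137*n + 13
(3) = n^2 + 4*n + t*(-4*n - 8) + 4
(4) = 0
(5) = -27*l^2 - 186*l + 6*z^3 + z^2*(51*l - 21) + z*(-27*l^2 - 135*l - 6) + 21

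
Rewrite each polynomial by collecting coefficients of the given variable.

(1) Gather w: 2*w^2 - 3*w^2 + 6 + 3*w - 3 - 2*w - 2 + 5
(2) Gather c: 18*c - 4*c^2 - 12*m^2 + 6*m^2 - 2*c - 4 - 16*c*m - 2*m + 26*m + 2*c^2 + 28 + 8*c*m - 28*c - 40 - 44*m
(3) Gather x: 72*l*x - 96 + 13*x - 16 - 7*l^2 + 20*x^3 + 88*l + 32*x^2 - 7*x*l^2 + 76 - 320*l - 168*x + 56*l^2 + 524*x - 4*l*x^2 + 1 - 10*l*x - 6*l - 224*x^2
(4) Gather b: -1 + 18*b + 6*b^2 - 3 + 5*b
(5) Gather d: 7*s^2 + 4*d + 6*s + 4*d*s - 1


(1) = -w^2 + w + 6
(2) = -2*c^2 + c*(-8*m - 12) - 6*m^2 - 20*m - 16
(3) = 49*l^2 - 238*l + 20*x^3 + x^2*(-4*l - 192) + x*(-7*l^2 + 62*l + 369) - 35
(4) = 6*b^2 + 23*b - 4
(5) = d*(4*s + 4) + 7*s^2 + 6*s - 1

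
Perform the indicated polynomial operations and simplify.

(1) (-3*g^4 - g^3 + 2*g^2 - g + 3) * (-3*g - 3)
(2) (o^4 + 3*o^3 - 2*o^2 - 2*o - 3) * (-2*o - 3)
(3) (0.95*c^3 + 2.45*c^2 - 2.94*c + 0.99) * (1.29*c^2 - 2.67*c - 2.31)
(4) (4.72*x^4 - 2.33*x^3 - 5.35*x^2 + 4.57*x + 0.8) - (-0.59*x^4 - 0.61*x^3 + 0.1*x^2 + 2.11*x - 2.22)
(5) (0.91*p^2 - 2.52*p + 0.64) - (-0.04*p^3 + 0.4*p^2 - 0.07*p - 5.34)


(1) = 9*g^5 + 12*g^4 - 3*g^3 - 3*g^2 - 6*g - 9
(2) = -2*o^5 - 9*o^4 - 5*o^3 + 10*o^2 + 12*o + 9
(3) = 1.2255*c^5 + 0.624*c^4 - 12.5286*c^3 + 3.4674*c^2 + 4.1481*c - 2.2869
(4) = 5.31*x^4 - 1.72*x^3 - 5.45*x^2 + 2.46*x + 3.02
(5) = 0.04*p^3 + 0.51*p^2 - 2.45*p + 5.98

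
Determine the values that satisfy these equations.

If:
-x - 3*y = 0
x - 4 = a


Then:
a = -3*y - 4
x = -3*y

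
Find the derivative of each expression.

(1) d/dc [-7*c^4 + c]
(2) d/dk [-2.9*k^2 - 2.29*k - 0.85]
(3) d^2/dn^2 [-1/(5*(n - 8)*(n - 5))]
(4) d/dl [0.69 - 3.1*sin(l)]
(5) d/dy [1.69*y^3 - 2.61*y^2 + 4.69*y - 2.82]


(1) = 1 - 28*c^3
(2) = -5.8*k - 2.29
(3) = 2*(-(n - 8)^2 - (n - 8)*(n - 5) - (n - 5)^2)/(5*(n - 8)^3*(n - 5)^3)
(4) = -3.1*cos(l)
(5) = 5.07*y^2 - 5.22*y + 4.69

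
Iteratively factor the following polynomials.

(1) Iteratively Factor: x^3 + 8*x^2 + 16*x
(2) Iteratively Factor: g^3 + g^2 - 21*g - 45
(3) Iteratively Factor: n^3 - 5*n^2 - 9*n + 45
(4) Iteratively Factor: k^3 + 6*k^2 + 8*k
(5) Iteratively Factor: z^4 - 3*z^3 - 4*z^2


(1) = (x + 4)*(x^2 + 4*x) = x*(x + 4)*(x + 4)
(2) = (g - 5)*(g^2 + 6*g + 9) = (g - 5)*(g + 3)*(g + 3)
(3) = (n - 3)*(n^2 - 2*n - 15) = (n - 3)*(n + 3)*(n - 5)
(4) = (k + 2)*(k^2 + 4*k) = (k + 2)*(k + 4)*(k)
(5) = (z)*(z^3 - 3*z^2 - 4*z) = z*(z + 1)*(z^2 - 4*z) = z^2*(z + 1)*(z - 4)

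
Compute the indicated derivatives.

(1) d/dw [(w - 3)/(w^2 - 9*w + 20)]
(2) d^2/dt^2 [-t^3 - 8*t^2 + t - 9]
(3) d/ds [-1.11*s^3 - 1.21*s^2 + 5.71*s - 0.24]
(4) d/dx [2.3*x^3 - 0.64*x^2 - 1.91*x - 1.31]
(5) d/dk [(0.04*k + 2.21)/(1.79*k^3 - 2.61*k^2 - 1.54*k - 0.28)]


(1) = (w^2 - 9*w - (w - 3)*(2*w - 9) + 20)/(w^2 - 9*w + 20)^2
(2) = -6*t - 16
(3) = -3.33*s^2 - 2.42*s + 5.71
(4) = 6.9*x^2 - 1.28*x - 1.91
(5) = (-0.1432*k^3 - 11.7633*k^2 + 11.5362*k + 3.3922)/(3.2041*k^6 - 9.3438*k^5 + 1.2989*k^4 + 7.0364*k^3 + 3.8332*k^2 + 0.8624*k + 0.0784)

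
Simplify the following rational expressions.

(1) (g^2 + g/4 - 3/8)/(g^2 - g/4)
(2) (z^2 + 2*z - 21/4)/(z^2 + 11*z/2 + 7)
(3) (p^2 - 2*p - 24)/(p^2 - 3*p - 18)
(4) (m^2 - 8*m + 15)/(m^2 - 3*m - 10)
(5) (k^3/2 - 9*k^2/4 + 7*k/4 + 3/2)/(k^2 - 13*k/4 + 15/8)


(1) = (8*g^2 + 2*g - 3)/(8*g^2 - 2*g)
(2) = (2*z - 3)/(2*z + 4)
(3) = (p + 4)/(p + 3)
(4) = (m - 3)/(m + 2)
(5) = (4*k^3 - 18*k^2 + 14*k + 12)/(8*k^2 - 26*k + 15)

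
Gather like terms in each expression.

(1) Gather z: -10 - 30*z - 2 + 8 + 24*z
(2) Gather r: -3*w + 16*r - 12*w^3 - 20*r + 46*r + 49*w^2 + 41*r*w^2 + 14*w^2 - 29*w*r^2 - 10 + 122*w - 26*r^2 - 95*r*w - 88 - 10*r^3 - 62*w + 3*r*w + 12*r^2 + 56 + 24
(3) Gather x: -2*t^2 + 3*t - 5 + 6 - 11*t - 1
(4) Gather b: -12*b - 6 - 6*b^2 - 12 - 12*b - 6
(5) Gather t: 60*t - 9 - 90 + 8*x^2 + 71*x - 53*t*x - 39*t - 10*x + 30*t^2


(1) = -6*z - 4
(2) = -10*r^3 + r^2*(-29*w - 14) + r*(41*w^2 - 92*w + 42) - 12*w^3 + 63*w^2 + 57*w - 18
(3) = -2*t^2 - 8*t
(4) = -6*b^2 - 24*b - 24
(5) = 30*t^2 + t*(21 - 53*x) + 8*x^2 + 61*x - 99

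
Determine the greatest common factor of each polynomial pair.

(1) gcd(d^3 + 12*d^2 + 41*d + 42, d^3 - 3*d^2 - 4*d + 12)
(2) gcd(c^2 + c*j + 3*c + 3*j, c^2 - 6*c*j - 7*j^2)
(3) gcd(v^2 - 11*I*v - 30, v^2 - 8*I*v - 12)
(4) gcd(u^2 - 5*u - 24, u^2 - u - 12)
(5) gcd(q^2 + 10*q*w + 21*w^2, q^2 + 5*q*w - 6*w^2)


(1) = gcd((d + 2)*(d + 3)*(d + 7), (d - 3)*(d - 2)*(d + 2)) = d + 2
(2) = gcd((c + 3)*(c + j), (c - 7*j)*(c + j)) = c + j
(3) = v - 6*I
(4) = gcd((u - 8)*(u + 3), (u - 4)*(u + 3)) = u + 3
(5) = 1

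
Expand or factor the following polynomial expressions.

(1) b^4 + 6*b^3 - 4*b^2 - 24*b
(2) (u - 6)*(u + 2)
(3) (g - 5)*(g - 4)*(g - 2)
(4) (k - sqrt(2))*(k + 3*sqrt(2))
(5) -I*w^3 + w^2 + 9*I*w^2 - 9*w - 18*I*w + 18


(1) = b*(b - 2)*(b + 2)*(b + 6)
(2) = u^2 - 4*u - 12
(3) = g^3 - 11*g^2 + 38*g - 40
(4) = k^2 + 2*sqrt(2)*k - 6
(5) = (w - 6)*(w - 3)*(-I*w + 1)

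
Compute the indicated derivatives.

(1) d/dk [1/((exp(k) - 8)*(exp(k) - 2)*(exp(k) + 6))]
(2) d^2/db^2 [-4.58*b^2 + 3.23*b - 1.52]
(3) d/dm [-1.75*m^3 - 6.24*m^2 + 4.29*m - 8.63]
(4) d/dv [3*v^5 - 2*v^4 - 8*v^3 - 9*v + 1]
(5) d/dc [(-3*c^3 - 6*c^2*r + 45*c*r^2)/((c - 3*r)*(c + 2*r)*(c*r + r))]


(1) = (-(exp(k) - 8)*(exp(k) - 2) - (exp(k) - 8)*(exp(k) + 6) - (exp(k) - 2)*(exp(k) + 6))*exp(k)/((exp(k) - 8)^2*(exp(k) - 2)^2*(exp(k) + 6)^2)
(2) = -9.16000000000000
(3) = -5.25*m^2 - 12.48*m + 4.29
(4) = 15*v^4 - 8*v^3 - 24*v^2 - 9
(5) = 3*(3*c^2*r - c^2 - 4*c*r - 10*r^2)/(r*(c^4 + 4*c^3*r + 2*c^3 + 4*c^2*r^2 + 8*c^2*r + c^2 + 8*c*r^2 + 4*c*r + 4*r^2))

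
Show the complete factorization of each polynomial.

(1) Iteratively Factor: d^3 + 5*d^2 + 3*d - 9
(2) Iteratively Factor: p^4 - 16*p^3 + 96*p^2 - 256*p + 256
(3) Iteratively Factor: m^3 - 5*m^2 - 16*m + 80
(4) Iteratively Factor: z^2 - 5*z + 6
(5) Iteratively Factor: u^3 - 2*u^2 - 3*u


(1) = (d + 3)*(d^2 + 2*d - 3) = (d - 1)*(d + 3)*(d + 3)
(2) = (p - 4)*(p^3 - 12*p^2 + 48*p - 64) = (p - 4)^2*(p^2 - 8*p + 16) = (p - 4)^3*(p - 4)
(3) = (m - 5)*(m^2 - 16) = (m - 5)*(m - 4)*(m + 4)
(4) = (z - 2)*(z - 3)
(5) = (u - 3)*(u^2 + u) = u*(u - 3)*(u + 1)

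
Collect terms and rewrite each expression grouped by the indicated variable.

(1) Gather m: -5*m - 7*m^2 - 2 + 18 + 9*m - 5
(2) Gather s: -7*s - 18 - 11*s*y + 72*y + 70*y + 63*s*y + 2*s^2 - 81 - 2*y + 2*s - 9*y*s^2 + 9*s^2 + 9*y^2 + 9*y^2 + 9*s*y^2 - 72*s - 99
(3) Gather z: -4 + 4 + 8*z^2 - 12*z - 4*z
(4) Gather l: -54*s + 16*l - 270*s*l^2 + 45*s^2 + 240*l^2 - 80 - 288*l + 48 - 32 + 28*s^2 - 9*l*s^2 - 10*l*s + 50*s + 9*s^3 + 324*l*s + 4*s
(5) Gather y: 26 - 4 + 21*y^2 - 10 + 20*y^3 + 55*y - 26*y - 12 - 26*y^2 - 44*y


(1) = -7*m^2 + 4*m + 11
(2) = s^2*(11 - 9*y) + s*(9*y^2 + 52*y - 77) + 18*y^2 + 140*y - 198
(3) = 8*z^2 - 16*z
(4) = l^2*(240 - 270*s) + l*(-9*s^2 + 314*s - 272) + 9*s^3 + 73*s^2 - 64
(5) = 20*y^3 - 5*y^2 - 15*y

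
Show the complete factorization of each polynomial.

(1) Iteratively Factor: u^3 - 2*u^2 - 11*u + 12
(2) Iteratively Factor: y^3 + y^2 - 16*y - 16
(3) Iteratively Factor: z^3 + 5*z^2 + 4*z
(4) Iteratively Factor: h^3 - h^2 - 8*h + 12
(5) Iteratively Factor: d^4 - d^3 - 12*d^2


(1) = (u - 1)*(u^2 - u - 12) = (u - 1)*(u + 3)*(u - 4)
(2) = (y + 1)*(y^2 - 16) = (y + 1)*(y + 4)*(y - 4)
(3) = (z + 4)*(z^2 + z) = z*(z + 4)*(z + 1)
(4) = (h - 2)*(h^2 + h - 6) = (h - 2)*(h + 3)*(h - 2)
(5) = (d)*(d^3 - d^2 - 12*d) = d^2*(d^2 - d - 12) = d^2*(d + 3)*(d - 4)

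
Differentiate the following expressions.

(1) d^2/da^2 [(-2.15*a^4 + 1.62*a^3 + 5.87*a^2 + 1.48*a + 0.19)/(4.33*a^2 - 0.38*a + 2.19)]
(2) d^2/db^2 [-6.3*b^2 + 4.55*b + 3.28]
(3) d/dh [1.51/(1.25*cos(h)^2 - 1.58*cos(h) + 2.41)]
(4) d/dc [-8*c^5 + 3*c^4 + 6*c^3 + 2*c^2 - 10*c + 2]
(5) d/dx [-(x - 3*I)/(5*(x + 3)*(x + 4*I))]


(1) = (-80.62027*a^6 + 21.22566*a^5 - 124.18959*a^4 + 73.185328*a^3 - 444.435312*a^2 - 39.46404*a + 55.220972)/(81.182737*a^6 - 21.373746*a^5 + 125.056029*a^4 - 21.675428*a^3 + 63.250047*a^2 - 5.467554*a + 10.503459)
(2) = -12.6000000000000
(3) = (3.775*cos(h) - 2.3858)*sin(h)/(1.25*cos(h)^2 - 1.58*cos(h) + 2.41)^2
(4) = -40*c^4 + 12*c^3 + 18*c^2 + 4*c - 10
(5) = ((x + 3)*(x - 3*I) - (x + 3)*(x + 4*I) + (x - 3*I)*(x + 4*I))/(5*(x + 3)^2*(x + 4*I)^2)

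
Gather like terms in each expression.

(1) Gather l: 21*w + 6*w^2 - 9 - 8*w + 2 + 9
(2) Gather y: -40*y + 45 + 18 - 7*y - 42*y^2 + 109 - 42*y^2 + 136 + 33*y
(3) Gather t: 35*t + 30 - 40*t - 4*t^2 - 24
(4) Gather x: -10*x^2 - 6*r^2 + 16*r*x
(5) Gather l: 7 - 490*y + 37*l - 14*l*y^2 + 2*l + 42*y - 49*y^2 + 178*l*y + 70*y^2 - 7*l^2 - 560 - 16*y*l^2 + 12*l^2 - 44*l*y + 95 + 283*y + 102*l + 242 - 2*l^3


(1) = 6*w^2 + 13*w + 2
(2) = -84*y^2 - 14*y + 308
(3) = -4*t^2 - 5*t + 6
(4) = -6*r^2 + 16*r*x - 10*x^2
(5) = -2*l^3 + l^2*(5 - 16*y) + l*(-14*y^2 + 134*y + 141) + 21*y^2 - 165*y - 216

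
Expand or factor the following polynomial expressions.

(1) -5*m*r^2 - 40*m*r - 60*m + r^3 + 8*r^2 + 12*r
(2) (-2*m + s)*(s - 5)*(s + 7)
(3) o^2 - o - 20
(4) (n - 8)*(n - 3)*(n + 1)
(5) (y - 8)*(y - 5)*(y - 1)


(1) = (-5*m + r)*(r + 2)*(r + 6)
(2) = -2*m*s^2 - 4*m*s + 70*m + s^3 + 2*s^2 - 35*s
(3) = (o - 5)*(o + 4)
(4) = n^3 - 10*n^2 + 13*n + 24
(5) = y^3 - 14*y^2 + 53*y - 40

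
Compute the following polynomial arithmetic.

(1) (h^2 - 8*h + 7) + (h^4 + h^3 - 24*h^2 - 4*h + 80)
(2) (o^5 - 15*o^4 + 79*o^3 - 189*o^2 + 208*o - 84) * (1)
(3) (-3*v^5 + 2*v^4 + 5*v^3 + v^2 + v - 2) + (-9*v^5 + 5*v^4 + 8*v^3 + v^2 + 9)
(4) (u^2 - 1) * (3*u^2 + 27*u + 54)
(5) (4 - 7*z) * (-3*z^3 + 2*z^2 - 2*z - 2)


(1) = h^4 + h^3 - 23*h^2 - 12*h + 87
(2) = o^5 - 15*o^4 + 79*o^3 - 189*o^2 + 208*o - 84
(3) = -12*v^5 + 7*v^4 + 13*v^3 + 2*v^2 + v + 7
(4) = 3*u^4 + 27*u^3 + 51*u^2 - 27*u - 54
(5) = 21*z^4 - 26*z^3 + 22*z^2 + 6*z - 8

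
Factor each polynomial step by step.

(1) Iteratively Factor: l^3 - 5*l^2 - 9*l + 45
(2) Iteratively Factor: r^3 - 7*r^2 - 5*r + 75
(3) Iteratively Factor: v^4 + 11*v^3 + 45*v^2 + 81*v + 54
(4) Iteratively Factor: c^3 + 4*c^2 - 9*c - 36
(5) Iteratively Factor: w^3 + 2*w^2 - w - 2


(1) = (l - 5)*(l^2 - 9) = (l - 5)*(l - 3)*(l + 3)
(2) = (r + 3)*(r^2 - 10*r + 25) = (r - 5)*(r + 3)*(r - 5)
(3) = (v + 3)*(v^3 + 8*v^2 + 21*v + 18) = (v + 3)^2*(v^2 + 5*v + 6) = (v + 2)*(v + 3)^2*(v + 3)
(4) = (c - 3)*(c^2 + 7*c + 12) = (c - 3)*(c + 3)*(c + 4)
(5) = (w + 1)*(w^2 + w - 2) = (w - 1)*(w + 1)*(w + 2)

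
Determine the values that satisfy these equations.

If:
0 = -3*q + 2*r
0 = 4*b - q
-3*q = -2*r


Then:
b = r/6
q = 2*r/3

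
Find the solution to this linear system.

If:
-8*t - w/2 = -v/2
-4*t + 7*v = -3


Then:
t = -7*w/108 - 1/36
v = -w/27 - 4/9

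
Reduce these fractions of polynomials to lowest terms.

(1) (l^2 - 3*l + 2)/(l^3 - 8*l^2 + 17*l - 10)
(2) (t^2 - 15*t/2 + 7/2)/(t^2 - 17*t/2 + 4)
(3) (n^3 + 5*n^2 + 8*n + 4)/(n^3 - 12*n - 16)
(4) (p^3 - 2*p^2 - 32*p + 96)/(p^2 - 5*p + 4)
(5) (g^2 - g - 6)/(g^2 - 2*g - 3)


(1) = 1/(l - 5)
(2) = (t - 7)/(t - 8)
(3) = (n + 1)/(n - 4)
(4) = (p^2 + 2*p - 24)/(p - 1)
(5) = (g + 2)/(g + 1)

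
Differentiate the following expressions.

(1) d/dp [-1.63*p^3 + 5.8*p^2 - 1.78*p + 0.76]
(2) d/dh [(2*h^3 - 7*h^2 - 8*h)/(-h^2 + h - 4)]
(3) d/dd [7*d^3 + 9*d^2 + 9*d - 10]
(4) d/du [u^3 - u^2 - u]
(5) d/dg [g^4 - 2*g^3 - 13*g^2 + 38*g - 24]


(1) = -4.89*p^2 + 11.6*p - 1.78
(2) = (-2*h^4 + 4*h^3 - 39*h^2 + 56*h + 32)/(h^4 - 2*h^3 + 9*h^2 - 8*h + 16)
(3) = 21*d^2 + 18*d + 9
(4) = 3*u^2 - 2*u - 1
(5) = 4*g^3 - 6*g^2 - 26*g + 38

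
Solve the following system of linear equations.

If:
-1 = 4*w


Then:
w = -1/4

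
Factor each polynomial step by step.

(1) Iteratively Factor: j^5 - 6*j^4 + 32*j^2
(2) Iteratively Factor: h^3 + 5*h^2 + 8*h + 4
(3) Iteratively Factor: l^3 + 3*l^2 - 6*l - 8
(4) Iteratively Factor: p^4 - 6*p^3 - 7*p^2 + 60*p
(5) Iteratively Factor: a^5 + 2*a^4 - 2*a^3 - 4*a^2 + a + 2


(1) = (j)*(j^4 - 6*j^3 + 32*j) = j*(j - 4)*(j^3 - 2*j^2 - 8*j) = j*(j - 4)^2*(j^2 + 2*j) = j^2*(j - 4)^2*(j + 2)
(2) = (h + 2)*(h^2 + 3*h + 2) = (h + 1)*(h + 2)*(h + 2)
(3) = (l + 4)*(l^2 - l - 2) = (l - 2)*(l + 4)*(l + 1)
(4) = (p - 4)*(p^3 - 2*p^2 - 15*p) = (p - 5)*(p - 4)*(p^2 + 3*p) = p*(p - 5)*(p - 4)*(p + 3)
(5) = (a - 1)*(a^4 + 3*a^3 + a^2 - 3*a - 2) = (a - 1)*(a + 1)*(a^3 + 2*a^2 - a - 2) = (a - 1)*(a + 1)^2*(a^2 + a - 2) = (a - 1)^2*(a + 1)^2*(a + 2)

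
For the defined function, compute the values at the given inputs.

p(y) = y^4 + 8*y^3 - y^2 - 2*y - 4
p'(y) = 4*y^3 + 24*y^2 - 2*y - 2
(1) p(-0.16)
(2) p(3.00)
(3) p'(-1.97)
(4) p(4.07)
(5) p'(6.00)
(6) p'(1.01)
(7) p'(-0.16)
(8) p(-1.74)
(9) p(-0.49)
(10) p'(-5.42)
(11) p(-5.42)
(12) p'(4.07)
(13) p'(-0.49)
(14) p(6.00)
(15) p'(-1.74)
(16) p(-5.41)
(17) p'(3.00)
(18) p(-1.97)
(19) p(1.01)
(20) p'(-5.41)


(1) = -3.74
(2) = 278.00
(3) = 64.50
(4) = 785.04
(5) = 1714.00
(6) = 24.58
(7) = -1.08
(8) = -36.53
(9) = -4.14
(10) = 76.99
(11) = -433.32
(12) = 657.09
(13) = 4.27
(14) = 2972.00
(15) = 53.07
(16) = -432.55
(17) = 316.00
(18) = -50.04
(19) = 2.24
(20) = 77.89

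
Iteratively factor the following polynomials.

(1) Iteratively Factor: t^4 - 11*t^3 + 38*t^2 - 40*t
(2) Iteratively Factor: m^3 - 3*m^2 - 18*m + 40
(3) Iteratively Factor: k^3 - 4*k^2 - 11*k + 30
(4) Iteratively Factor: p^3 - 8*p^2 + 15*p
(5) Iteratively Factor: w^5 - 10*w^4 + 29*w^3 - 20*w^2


(1) = (t - 4)*(t^3 - 7*t^2 + 10*t) = (t - 5)*(t - 4)*(t^2 - 2*t) = (t - 5)*(t - 4)*(t - 2)*(t)
(2) = (m + 4)*(m^2 - 7*m + 10) = (m - 2)*(m + 4)*(m - 5)
(3) = (k - 2)*(k^2 - 2*k - 15) = (k - 5)*(k - 2)*(k + 3)
(4) = (p - 3)*(p^2 - 5*p) = (p - 5)*(p - 3)*(p)
(5) = (w - 4)*(w^4 - 6*w^3 + 5*w^2) = w*(w - 4)*(w^3 - 6*w^2 + 5*w) = w^2*(w - 4)*(w^2 - 6*w + 5) = w^2*(w - 5)*(w - 4)*(w - 1)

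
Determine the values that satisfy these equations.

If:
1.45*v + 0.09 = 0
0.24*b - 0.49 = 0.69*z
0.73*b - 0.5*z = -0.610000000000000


Then:
b = -1.74
v = -0.06
z = -1.31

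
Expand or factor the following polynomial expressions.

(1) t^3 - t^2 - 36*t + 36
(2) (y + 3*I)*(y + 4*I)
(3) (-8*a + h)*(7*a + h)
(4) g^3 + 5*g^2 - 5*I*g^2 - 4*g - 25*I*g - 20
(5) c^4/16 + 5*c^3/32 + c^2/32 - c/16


(1) = (t - 6)*(t - 1)*(t + 6)
(2) = y^2 + 7*I*y - 12
(3) = -56*a^2 - a*h + h^2
(4) = (g + 5)*(g - 4*I)*(g - I)
(5) = c*(c/4 + 1/4)*(c/4 + 1/2)*(c - 1/2)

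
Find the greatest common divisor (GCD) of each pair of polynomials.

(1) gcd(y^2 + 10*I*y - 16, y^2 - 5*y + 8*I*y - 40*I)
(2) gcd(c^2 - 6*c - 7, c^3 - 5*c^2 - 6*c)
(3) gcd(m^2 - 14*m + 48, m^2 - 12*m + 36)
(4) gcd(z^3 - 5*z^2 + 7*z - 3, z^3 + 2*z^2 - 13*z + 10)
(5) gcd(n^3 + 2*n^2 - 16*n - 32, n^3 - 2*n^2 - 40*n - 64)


(1) = gcd((y + 2*I)*(y + 8*I), (y - 5)*(y + 8*I)) = y + 8*I
(2) = gcd((c - 7)*(c + 1), c*(c - 6)*(c + 1)) = c + 1
(3) = gcd((m - 8)*(m - 6), (m - 6)^2) = m - 6
(4) = z - 1
(5) = n^2 + 6*n + 8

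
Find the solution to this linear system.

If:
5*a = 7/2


Then:
a = 7/10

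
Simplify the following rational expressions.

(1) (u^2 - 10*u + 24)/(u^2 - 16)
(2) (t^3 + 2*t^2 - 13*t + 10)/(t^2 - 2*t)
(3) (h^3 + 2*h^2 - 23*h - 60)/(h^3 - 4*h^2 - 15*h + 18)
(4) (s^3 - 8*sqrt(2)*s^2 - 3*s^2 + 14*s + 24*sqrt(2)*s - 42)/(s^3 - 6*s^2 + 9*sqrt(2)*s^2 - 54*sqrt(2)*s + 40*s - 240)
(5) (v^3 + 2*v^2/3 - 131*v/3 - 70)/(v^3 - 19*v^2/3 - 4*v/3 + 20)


(1) = (u - 6)/(u + 4)
(2) = (t^2 + 4*t - 5)/t
(3) = (h^2 - h - 20)/(h^2 - 7*h + 6)
(4) = (s^3 + s^2*(-8*sqrt(2) - 3) + s*(14 + 24*sqrt(2)) - 42)/(s^3 + s^2*(-6 + 9*sqrt(2)) + s*(40 - 54*sqrt(2)) - 240)
(5) = (v^2 - v - 42)/(v^2 - 8*v + 12)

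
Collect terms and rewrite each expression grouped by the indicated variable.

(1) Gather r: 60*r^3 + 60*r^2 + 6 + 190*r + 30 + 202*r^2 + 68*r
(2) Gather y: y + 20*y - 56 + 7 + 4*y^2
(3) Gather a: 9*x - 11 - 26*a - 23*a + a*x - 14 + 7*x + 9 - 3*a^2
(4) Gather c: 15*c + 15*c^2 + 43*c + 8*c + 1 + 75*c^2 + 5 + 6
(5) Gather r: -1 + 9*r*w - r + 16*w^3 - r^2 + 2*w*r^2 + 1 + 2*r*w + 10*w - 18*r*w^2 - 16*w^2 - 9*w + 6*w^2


(1) = 60*r^3 + 262*r^2 + 258*r + 36
(2) = 4*y^2 + 21*y - 49
(3) = -3*a^2 + a*(x - 49) + 16*x - 16
(4) = 90*c^2 + 66*c + 12
(5) = r^2*(2*w - 1) + r*(-18*w^2 + 11*w - 1) + 16*w^3 - 10*w^2 + w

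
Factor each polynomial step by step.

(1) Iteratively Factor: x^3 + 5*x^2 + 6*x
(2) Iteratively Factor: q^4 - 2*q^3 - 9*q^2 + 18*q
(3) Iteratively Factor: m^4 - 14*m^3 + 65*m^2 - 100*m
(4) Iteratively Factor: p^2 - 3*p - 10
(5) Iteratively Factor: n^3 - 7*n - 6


(1) = (x)*(x^2 + 5*x + 6) = x*(x + 2)*(x + 3)
(2) = (q)*(q^3 - 2*q^2 - 9*q + 18) = q*(q - 2)*(q^2 - 9) = q*(q - 2)*(q + 3)*(q - 3)
(3) = (m - 5)*(m^3 - 9*m^2 + 20*m) = m*(m - 5)*(m^2 - 9*m + 20) = m*(m - 5)^2*(m - 4)
(4) = (p + 2)*(p - 5)
(5) = (n + 1)*(n^2 - n - 6) = (n - 3)*(n + 1)*(n + 2)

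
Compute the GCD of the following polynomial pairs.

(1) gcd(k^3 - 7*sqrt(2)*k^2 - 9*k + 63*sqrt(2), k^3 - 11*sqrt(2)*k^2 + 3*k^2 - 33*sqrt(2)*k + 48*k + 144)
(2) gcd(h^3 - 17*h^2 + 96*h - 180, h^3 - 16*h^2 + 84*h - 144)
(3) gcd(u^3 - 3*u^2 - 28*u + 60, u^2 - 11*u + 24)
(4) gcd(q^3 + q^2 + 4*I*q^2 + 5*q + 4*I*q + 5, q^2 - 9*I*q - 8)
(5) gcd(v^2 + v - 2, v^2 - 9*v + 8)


(1) = k + 3
(2) = h^2 - 12*h + 36
(3) = 1
(4) = gcd((q + 1)*(q - I)*(q + 5*I), (q - 8*I)*(q - I)) = q - I
(5) = gcd((v - 1)*(v + 2), (v - 8)*(v - 1)) = v - 1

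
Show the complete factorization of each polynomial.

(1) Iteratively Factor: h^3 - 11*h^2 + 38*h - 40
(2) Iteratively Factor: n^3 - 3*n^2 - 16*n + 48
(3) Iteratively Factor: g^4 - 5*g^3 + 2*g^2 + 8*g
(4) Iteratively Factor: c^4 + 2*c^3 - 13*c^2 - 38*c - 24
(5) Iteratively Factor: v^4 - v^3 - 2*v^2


(1) = (h - 4)*(h^2 - 7*h + 10) = (h - 5)*(h - 4)*(h - 2)
(2) = (n - 4)*(n^2 + n - 12) = (n - 4)*(n - 3)*(n + 4)
(3) = (g)*(g^3 - 5*g^2 + 2*g + 8) = g*(g + 1)*(g^2 - 6*g + 8) = g*(g - 2)*(g + 1)*(g - 4)
(4) = (c + 1)*(c^3 + c^2 - 14*c - 24) = (c + 1)*(c + 3)*(c^2 - 2*c - 8) = (c - 4)*(c + 1)*(c + 3)*(c + 2)
(5) = (v)*(v^3 - v^2 - 2*v) = v*(v + 1)*(v^2 - 2*v) = v^2*(v + 1)*(v - 2)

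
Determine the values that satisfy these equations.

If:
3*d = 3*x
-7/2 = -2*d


Then:
d = 7/4
x = 7/4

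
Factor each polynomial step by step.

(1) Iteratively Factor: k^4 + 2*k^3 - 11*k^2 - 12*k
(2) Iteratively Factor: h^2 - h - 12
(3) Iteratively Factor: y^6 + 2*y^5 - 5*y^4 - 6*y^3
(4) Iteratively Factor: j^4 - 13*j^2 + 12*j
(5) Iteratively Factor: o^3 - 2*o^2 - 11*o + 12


(1) = (k + 1)*(k^3 + k^2 - 12*k) = k*(k + 1)*(k^2 + k - 12) = k*(k + 1)*(k + 4)*(k - 3)
(2) = (h - 4)*(h + 3)
(3) = (y)*(y^5 + 2*y^4 - 5*y^3 - 6*y^2) = y^2*(y^4 + 2*y^3 - 5*y^2 - 6*y) = y^3*(y^3 + 2*y^2 - 5*y - 6) = y^3*(y + 1)*(y^2 + y - 6) = y^3*(y + 1)*(y + 3)*(y - 2)
(4) = (j)*(j^3 - 13*j + 12) = j*(j - 3)*(j^2 + 3*j - 4) = j*(j - 3)*(j + 4)*(j - 1)
(5) = (o + 3)*(o^2 - 5*o + 4) = (o - 1)*(o + 3)*(o - 4)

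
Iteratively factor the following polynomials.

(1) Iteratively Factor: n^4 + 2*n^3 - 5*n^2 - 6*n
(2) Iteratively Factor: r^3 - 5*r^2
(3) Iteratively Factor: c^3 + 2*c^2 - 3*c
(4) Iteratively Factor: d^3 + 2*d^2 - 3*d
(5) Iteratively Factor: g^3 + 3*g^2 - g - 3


(1) = (n - 2)*(n^3 + 4*n^2 + 3*n) = (n - 2)*(n + 3)*(n^2 + n) = (n - 2)*(n + 1)*(n + 3)*(n)
(2) = (r)*(r^2 - 5*r) = r*(r - 5)*(r)
(3) = (c + 3)*(c^2 - c) = c*(c + 3)*(c - 1)
(4) = (d)*(d^2 + 2*d - 3) = d*(d + 3)*(d - 1)
(5) = (g - 1)*(g^2 + 4*g + 3) = (g - 1)*(g + 1)*(g + 3)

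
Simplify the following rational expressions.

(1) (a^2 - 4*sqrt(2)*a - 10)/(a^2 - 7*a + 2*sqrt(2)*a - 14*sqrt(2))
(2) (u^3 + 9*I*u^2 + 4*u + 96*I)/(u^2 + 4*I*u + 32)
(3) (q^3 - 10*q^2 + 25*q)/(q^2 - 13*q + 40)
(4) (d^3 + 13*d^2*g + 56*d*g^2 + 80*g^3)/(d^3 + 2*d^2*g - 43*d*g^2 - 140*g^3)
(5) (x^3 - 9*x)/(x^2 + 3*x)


(1) = (a^2 - 4*sqrt(2)*a - 10)/(a^2 + a*(-7 + 2*sqrt(2)) - 14*sqrt(2))
(2) = (u^2 + I*u + 12)/(u - 4*I)
(3) = (q^2 - 5*q)/(q - 8)
(4) = (d + 4*g)/(d - 7*g)
(5) = x - 3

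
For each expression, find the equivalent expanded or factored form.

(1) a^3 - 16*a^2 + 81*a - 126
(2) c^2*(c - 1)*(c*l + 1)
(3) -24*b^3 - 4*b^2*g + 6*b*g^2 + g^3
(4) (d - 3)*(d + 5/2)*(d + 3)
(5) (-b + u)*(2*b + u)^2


(1) = (a - 7)*(a - 6)*(a - 3)
(2) = c^4*l - c^3*l + c^3 - c^2
(3) = (-2*b + g)*(2*b + g)*(6*b + g)
(4) = d^3 + 5*d^2/2 - 9*d - 45/2
(5) = -4*b^3 + 3*b*u^2 + u^3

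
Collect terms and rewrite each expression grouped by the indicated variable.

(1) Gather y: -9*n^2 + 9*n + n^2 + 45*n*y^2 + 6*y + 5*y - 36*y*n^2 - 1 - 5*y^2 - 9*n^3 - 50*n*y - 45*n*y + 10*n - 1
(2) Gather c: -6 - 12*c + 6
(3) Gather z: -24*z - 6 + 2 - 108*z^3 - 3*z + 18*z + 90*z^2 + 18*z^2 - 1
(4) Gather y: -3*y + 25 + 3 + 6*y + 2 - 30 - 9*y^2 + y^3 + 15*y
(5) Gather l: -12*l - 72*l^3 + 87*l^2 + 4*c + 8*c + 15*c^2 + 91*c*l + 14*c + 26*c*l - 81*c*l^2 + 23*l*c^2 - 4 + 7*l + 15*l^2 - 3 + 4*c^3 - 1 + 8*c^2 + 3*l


(1) = -9*n^3 - 8*n^2 + 19*n + y^2*(45*n - 5) + y*(-36*n^2 - 95*n + 11) - 2
(2) = -12*c
(3) = -108*z^3 + 108*z^2 - 9*z - 5
(4) = y^3 - 9*y^2 + 18*y
(5) = 4*c^3 + 23*c^2 + 26*c - 72*l^3 + l^2*(102 - 81*c) + l*(23*c^2 + 117*c - 2) - 8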